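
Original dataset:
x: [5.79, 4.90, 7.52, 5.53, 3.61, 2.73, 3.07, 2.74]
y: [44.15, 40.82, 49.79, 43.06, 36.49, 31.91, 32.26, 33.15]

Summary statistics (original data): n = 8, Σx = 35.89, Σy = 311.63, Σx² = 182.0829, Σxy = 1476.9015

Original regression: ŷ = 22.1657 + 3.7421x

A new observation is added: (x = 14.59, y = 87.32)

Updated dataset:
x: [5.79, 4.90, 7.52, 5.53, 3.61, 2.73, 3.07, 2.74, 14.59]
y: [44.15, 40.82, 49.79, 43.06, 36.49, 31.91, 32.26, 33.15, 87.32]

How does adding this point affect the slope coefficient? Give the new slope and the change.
New slope β₁ = 4.5901 versus 3.7421 before: a change of +0.8480 (+22.7%).

The new point has HIGH LEVERAGE: x = 14.59 is far from the original mean x̄ = 35.89/8 ≈ 4.49 (original range [2.73, 7.52]).

Step 1: Update the sums with the new point (n goes from 8 to 9)
Σx  = 35.89 + 14.59 = 50.48
Σy  = 311.63 + 87.32 = 398.95
Σx² = 182.0829 + 14.59² = 182.0829 + 212.8681 = 394.9510
Σxy = 1476.9015 + 14.59×87.32 = 1476.9015 + 1273.9988 = 2750.9003

Step 2: Recompute the slope with b₁ = (nΣxy − ΣxΣy) / (nΣx² − (Σx)²)
Numerator   = 9×2750.9003 − 50.48×398.95 = 24758.1027 − 20138.9960 = 4619.1067
Denominator = 9×394.9510 − 50.48² = 3554.5590 − 2548.2304 = 1006.3286
b₁(new) = 4619.1067 / 1006.3286 = 4.5901

(Same formula on the original sums: (8×1476.9015 − 35.89×311.63) / (8×182.0829 − 35.89²) = 630.8113 / 168.5711 = 3.7421, matching the given fit.)

Step 3: Change in slope
Δβ₁ = 4.5901 − 3.7421 = +0.8480
Relative change = +0.8480 / 3.7421 × 100% = +22.7%
→ the slope increases when the point is added.

A high-leverage point only changes the slope if it is off the original line; here y = 87.32 is above the original trend, so the slope increases.
In practice: refit with and without it and report both if conclusions differ.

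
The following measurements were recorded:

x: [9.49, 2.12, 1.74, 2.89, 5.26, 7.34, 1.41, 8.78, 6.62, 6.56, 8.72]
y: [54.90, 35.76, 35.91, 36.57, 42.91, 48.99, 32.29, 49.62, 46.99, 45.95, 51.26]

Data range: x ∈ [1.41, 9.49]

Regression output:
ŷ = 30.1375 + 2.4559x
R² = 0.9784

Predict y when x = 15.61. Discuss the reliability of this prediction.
ŷ = 68.4741, but this is extrapolation (above the data range [1.41, 9.49]) and may be unreliable.

Prediction calculation:
ŷ = 30.1375 + 2.4559 × 15.61
ŷ = 68.4741

Reliability:
- Data range: x ∈ [1.41, 9.49]
- Prediction point: x = 15.61 is 6.12 units above the observed range → this is EXTRAPOLATION, not interpolation

Why that matters here:
- R² describes fit only over the sampled x values; it says nothing about behaviour beyond them
- The standard error of prediction grows with (x − x̄)², and x = 15.61 is far from x̄ = 5.54

Report the number if required, but flag clearly that it is an extrapolation.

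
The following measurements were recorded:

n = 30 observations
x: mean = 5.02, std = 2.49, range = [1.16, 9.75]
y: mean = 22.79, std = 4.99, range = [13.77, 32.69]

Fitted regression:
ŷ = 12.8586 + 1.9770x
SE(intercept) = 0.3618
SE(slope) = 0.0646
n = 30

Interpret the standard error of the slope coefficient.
SE(β̂₁) = 0.0646 is the estimated standard deviation of the slope estimate across repeated samples; relative to β̂₁ = 1.9770 that is 3.3%, a precise estimate.

SE(β̂₁) = 0.0646 says: if we drew many samples of n = 30 from the same population and refit each time, the fitted slopes would scatter with a standard deviation of roughly 0.0646 around the true β₁.

Relative precision:
- SE / |β̂₁| = 0.0646 / 1.9770 = 3.3%
- Rule of thumb (under 20%: precise; 20% to under 50%: moderately precise; 50% or more: imprecise) → precise

Rough 95% range (±2 SE): 1.9770 ± 0.1292 → (1.8478, 2.1062).

What drives SE(β̂₁): more residual scatter → larger SE.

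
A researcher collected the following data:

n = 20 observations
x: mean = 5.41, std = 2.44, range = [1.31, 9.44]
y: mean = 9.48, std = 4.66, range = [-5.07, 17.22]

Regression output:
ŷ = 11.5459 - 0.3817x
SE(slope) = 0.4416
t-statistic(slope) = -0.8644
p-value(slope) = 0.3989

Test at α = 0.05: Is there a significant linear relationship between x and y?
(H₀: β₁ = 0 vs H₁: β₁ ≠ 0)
Since p-value = 0.3989 ≥ α = 0.05, fail to reject H₀ — the slope is not significantly different from 0.

Hypothesis test for the slope coefficient:

H₀: β₁ = 0 (no linear relationship)
H₁: β₁ ≠ 0 (linear relationship exists)

Test statistic: t = β̂₁ / SE(β̂₁) = -0.3817 / 0.4416 = -0.8644

p = 0.3989: how often a slope estimate this far from 0 (in SE units) would arise by chance if β₁ were truly 0.

Decision rule: reject H₀ if p-value < α.
p-value = 0.3989 ≥ α = 0.05 → fail to reject H₀.

Conclusion: the linear association between x and y is not significant at the 5% level.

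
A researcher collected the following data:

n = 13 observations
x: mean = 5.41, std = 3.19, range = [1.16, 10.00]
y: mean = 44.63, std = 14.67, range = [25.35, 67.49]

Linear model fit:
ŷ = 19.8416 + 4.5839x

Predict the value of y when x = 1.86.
ŷ = 28.3677

x = 1.86 lies inside the observed range [1.16, 10.00], so the fitted equation applies directly:

ŷ = 19.8416 + 4.5839 × 1.86
ŷ = 19.8416 + 8.5261
ŷ = 28.3677

This is a point prediction; actual observations scatter around it by roughly the residual standard deviation.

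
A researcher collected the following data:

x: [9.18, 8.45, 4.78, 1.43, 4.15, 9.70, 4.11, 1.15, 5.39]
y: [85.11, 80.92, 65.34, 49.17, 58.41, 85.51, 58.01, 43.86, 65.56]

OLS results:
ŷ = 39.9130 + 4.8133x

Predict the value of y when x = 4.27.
ŷ = 60.4658

To predict y for x = 4.27, substitute into the regression equation:

ŷ = 39.9130 + 4.8133 × 4.27
ŷ = 39.9130 + 20.5528
ŷ = 60.4658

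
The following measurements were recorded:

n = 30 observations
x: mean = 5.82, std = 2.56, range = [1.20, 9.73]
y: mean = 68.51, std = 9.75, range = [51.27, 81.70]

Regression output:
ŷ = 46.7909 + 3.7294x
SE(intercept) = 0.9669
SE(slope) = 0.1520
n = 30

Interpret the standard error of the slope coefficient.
SE(β̂₁) = 0.1520 is the estimated standard deviation of the slope estimate across repeated samples; relative to β̂₁ = 3.7294 that is 4.1%, a precise estimate.

What SE measures:
- The standard error quantifies the sampling variability of the coefficient estimate
- It is the estimated standard deviation of β̂₁ across hypothetical repeated samples of the same size
- Smaller SE → more precise estimate

Relative precision:
- SE / |β̂₁| = 0.1520 / 3.7294 = 4.1%
- Rule of thumb (under 20%: precise; 20% to under 50%: moderately precise; 50% or more: imprecise) → precise

Link to interval estimation: a confidence interval for β₁ is β̂₁ ± t* × 0.1520, so SE sets the half-width per unit of t*.

What drives SE(β̂₁): larger n (here n = 30) → smaller SE.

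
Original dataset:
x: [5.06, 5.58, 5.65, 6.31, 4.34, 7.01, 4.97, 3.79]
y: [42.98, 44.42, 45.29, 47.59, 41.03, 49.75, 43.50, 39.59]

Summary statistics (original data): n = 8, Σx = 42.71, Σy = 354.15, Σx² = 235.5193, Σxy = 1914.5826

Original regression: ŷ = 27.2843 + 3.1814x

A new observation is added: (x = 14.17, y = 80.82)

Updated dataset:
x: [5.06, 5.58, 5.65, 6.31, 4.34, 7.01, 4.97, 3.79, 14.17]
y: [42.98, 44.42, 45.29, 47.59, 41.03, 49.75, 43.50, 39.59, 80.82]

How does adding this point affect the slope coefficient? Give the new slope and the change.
The slope changes from 3.1814 to 4.0454 (change of +0.8640, or +27.2%).

x = 14.17 lies well outside the original x-range [3.79, 7.01] (x̄ ≈ 5.34), so this observation has high leverage and can move the slope substantially.

Step 1: Update the sums with the new point (n goes from 8 to 9)
Σx  = 42.71 + 14.17 = 56.88
Σy  = 354.15 + 80.82 = 434.97
Σx² = 235.5193 + 14.17² = 235.5193 + 200.7889 = 436.3082
Σxy = 1914.5826 + 14.17×80.82 = 1914.5826 + 1145.2194 = 3059.8020

Step 2: Recompute the slope with b₁ = (nΣxy − ΣxΣy) / (nΣx² − (Σx)²)
Numerator   = 9×3059.8020 − 56.88×434.97 = 27538.2180 − 24741.0936 = 2797.1244
Denominator = 9×436.3082 − 56.88² = 3926.7738 − 3235.3344 = 691.4394
b₁(new) = 2797.1244 / 691.4394 = 4.0454

(Same formula on the original sums: (8×1914.5826 − 42.71×354.15) / (8×235.5193 − 42.71²) = 190.9143 / 60.0103 = 3.1814, matching the given fit.)

Step 3: Change in slope
Δβ₁ = 4.0454 − 3.1814 = +0.8640
Relative change = +0.8640 / 3.1814 × 100% = +27.2%
→ the slope increases when the point is added.

Because the point sits above the extension of the original line at a high-leverage x, it tilts the fit up.
In practice: investigate whether it comes from the same population as the rest of the sample; check such a point for data-entry or measurement error.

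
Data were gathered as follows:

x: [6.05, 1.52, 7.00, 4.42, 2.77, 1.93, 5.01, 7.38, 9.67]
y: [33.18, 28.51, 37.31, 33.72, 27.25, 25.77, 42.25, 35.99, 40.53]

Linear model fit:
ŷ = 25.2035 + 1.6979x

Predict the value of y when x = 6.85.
ŷ = 36.8341

Plug x = 6.85 into the fitted line:

ŷ = 25.2035 + 1.6979 × 6.85
ŷ = 25.2035 + 11.6306
ŷ = 36.8341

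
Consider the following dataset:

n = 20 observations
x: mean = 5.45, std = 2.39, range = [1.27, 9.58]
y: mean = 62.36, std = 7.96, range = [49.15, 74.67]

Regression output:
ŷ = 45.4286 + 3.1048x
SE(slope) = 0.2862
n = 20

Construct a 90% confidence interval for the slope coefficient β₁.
The 90% CI for β₁ is (2.6085, 3.6011)

Confidence interval for the slope:

The 90% CI for β₁ is: β̂₁ ± t*(α/2, n-2) × SE(β̂₁)

Step 1: Find critical t-value
- Confidence level = 0.9
- Degrees of freedom = n - 2 = 20 - 2 = 18
- t*(α/2, 18) = 1.7341

Step 2: Calculate margin of error
Margin = 1.7341 × 0.2862 = 0.4963

Step 3: Construct interval
CI = 3.1048 ± 0.4963
CI = (2.6085, 3.6011)

Interpretation: We are 90% confident that the true slope β₁ lies between 2.6085 and 3.6011.
Since 0 is outside the interval, a two-sided test at α = 0.10 would reject H₀: β₁ = 0.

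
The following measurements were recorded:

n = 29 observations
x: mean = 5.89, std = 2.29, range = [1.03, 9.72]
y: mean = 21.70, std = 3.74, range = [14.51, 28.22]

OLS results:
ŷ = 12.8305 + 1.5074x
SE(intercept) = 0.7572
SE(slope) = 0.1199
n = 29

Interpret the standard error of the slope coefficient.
The slope 1.5074 is pinned down to within about ±0.1199 (one SE) by these data — relative uncertainty 8.0%, i.e. precise.

What SE measures:
- The standard error quantifies the sampling variability of the coefficient estimate
- It is the estimated standard deviation of β̂₁ across hypothetical repeated samples of the same size
- Smaller SE → more precise estimate

Relative precision:
- SE / |β̂₁| = 0.1199 / 1.5074 = 8.0%
- Rule of thumb (under 20%: precise; 20% to under 50%: moderately precise; 50% or more: imprecise) → precise

Link to the t-test: t = β̂₁ / SE(β̂₁) = 1.5074 / 0.1199 = 12.5721, the statistic for H₀: β₁ = 0.

What drives SE(β̂₁): larger n (here n = 29) → smaller SE; wider spread of x values → smaller SE; more residual scatter → larger SE.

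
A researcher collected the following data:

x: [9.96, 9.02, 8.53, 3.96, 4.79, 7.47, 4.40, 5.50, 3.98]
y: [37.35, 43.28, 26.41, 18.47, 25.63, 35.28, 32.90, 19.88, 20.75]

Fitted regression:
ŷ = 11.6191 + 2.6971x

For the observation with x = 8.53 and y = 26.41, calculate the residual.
Residual = -8.2154

The residual is the difference between the actual value and the predicted value:

Residual = y - ŷ

Step 1: Calculate predicted value
ŷ = 11.6191 + 2.6971 × 8.53
ŷ = 34.6254

Step 2: Calculate residual
Residual = 26.41 - 34.6254
Residual = -8.2154

Interpretation: the model overestimates the actual value by 8.2154 at this point (negative residual → observation lies below the fitted line).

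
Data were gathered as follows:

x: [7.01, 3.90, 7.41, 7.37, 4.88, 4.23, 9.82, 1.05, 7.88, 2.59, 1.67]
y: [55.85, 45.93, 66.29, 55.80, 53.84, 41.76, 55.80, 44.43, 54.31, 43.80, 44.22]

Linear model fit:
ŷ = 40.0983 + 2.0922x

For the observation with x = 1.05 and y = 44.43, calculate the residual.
Residual = 2.1349

The residual is the difference between the actual value and the predicted value:

Residual = y - ŷ

Step 1: Calculate predicted value
ŷ = 40.0983 + 2.0922 × 1.05
ŷ = 42.2951

Step 2: Calculate residual
Residual = 44.43 - 42.2951
Residual = 2.1349

Sign check: y > ŷ, so the point is above the line and the fit underestimates here.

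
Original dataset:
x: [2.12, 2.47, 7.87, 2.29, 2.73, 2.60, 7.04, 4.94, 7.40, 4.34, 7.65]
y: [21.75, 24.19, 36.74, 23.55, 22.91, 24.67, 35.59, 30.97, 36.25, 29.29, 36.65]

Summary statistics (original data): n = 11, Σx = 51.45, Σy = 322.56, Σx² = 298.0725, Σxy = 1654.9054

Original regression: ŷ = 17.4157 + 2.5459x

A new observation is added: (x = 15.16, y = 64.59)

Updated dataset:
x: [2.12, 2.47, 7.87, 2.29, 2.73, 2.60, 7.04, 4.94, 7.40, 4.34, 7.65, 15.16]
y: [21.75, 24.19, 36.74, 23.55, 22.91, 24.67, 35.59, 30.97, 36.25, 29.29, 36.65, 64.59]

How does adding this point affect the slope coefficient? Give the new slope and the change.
New slope β₁ = 3.0671 versus 2.5459 before: a change of +0.5212 (+20.5%).

x = 15.16 lies well outside the original x-range [2.12, 7.87] (x̄ ≈ 4.68), so this observation has high leverage and can move the slope substantially.

Step 1: Update the sums with the new point (n goes from 11 to 12)
Σx  = 51.45 + 15.16 = 66.61
Σy  = 322.56 + 64.59 = 387.15
Σx² = 298.0725 + 15.16² = 298.0725 + 229.8256 = 527.8981
Σxy = 1654.9054 + 15.16×64.59 = 1654.9054 + 979.1844 = 2634.0898

Step 2: Recompute the slope with b₁ = (nΣxy − ΣxΣy) / (nΣx² − (Σx)²)
Numerator   = 12×2634.0898 − 66.61×387.15 = 31609.0776 − 25788.0615 = 5821.0161
Denominator = 12×527.8981 − 66.61² = 6334.7772 − 4436.8921 = 1897.8851
b₁(new) = 5821.0161 / 1897.8851 = 3.0671

(Same formula on the original sums: (11×1654.9054 − 51.45×322.56) / (11×298.0725 − 51.45²) = 1608.2474 / 631.6950 = 2.5459, matching the given fit.)

Step 3: Change in slope
Δβ₁ = 3.0671 − 2.5459 = +0.5212
Relative change = +0.5212 / 2.5459 × 100% = +20.5%
→ the slope increases when the point is added.

Because the point sits above the extension of the original line at a high-leverage x, it tilts the fit up.
In practice: refit with and without it and report both if conclusions differ; examine leverage (hᵢ) and Cook's distance rather than deleting it automatically.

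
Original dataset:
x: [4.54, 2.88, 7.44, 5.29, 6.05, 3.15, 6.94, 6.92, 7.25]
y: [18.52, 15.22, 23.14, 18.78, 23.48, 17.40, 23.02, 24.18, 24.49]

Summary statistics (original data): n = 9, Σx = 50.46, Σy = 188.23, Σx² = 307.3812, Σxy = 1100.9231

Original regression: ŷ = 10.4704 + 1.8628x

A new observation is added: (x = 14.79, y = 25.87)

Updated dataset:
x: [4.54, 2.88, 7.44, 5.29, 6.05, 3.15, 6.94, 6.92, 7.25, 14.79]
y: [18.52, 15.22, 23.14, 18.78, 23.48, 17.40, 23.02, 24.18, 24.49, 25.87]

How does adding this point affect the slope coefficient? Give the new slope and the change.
New slope β₁ = 0.8622 versus 1.8628 before: a change of -1.0006 (-53.7%).

The new point has HIGH LEVERAGE: x = 14.79 is far from the original mean x̄ = 50.46/9 ≈ 5.61 (original range [2.88, 7.44]).

Step 1: Update the sums with the new point (n goes from 9 to 10)
Σx  = 50.46 + 14.79 = 65.25
Σy  = 188.23 + 25.87 = 214.10
Σx² = 307.3812 + 14.79² = 307.3812 + 218.7441 = 526.1253
Σxy = 1100.9231 + 14.79×25.87 = 1100.9231 + 382.6173 = 1483.5404

Step 2: Recompute the slope with b₁ = (nΣxy − ΣxΣy) / (nΣx² − (Σx)²)
Numerator   = 10×1483.5404 − 65.25×214.10 = 14835.4040 − 13970.0250 = 865.3790
Denominator = 10×526.1253 − 65.25² = 5261.2530 − 4257.5625 = 1003.6905
b₁(new) = 865.3790 / 1003.6905 = 0.8622

(Same formula on the original sums: (9×1100.9231 − 50.46×188.23) / (9×307.3812 − 50.46²) = 410.2221 / 220.2192 = 1.8628, matching the given fit.)

Step 3: Change in slope
Δβ₁ = 0.8622 − 1.8628 = -1.0006
Relative change = -1.0006 / 1.8628 × 100% = -53.7%
→ the slope decreases when the point is added.

Because the point sits below the extension of the original line at a high-leverage x, it tilts the fit down.
In practice: refit with and without it and report both if conclusions differ; check such a point for data-entry or measurement error.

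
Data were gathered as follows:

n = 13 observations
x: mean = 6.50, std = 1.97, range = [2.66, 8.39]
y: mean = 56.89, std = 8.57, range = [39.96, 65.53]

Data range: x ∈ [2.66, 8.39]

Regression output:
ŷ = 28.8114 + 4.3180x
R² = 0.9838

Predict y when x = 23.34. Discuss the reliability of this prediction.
ŷ = 129.5935, but this is extrapolation (above the data range [2.66, 8.39]) and may be unreliable.

Prediction calculation:
ŷ = 28.8114 + 4.3180 × 23.34
ŷ = 129.5935

Reliability:
- Data range: x ∈ [2.66, 8.39]
- Prediction point: x = 23.34 is 14.95 units above the observed range → this is EXTRAPOLATION, not interpolation

Why that matters here:
- The standard error of prediction grows with (x − x̄)², and x = 23.34 is far from x̄ = 6.50
- There are no observations near this x to validate the fitted line there
- The linear relationship may not hold outside the observed range

Report the number if required, but flag clearly that it is an extrapolation.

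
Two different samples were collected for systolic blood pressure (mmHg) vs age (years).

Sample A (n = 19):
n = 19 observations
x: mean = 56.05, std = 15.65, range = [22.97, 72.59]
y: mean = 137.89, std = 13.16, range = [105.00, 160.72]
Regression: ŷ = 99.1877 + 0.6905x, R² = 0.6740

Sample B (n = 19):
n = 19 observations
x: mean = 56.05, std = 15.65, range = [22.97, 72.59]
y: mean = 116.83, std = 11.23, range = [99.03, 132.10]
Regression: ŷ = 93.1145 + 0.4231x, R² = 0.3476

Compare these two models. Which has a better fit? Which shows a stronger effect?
Model A has the better fit (R² = 0.6740 vs 0.3476). Model A shows the stronger effect (|β₁| = 0.6905 vs 0.4231).

Model Comparison:

Fit — compare R²:
- Model A: R² = 0.6740 → 67.40% of variance in blood pressure explained
- Model B: R² = 0.3476 → 34.76% of variance in blood pressure explained
- 0.6740 > 0.3476 → Model A has the better fit

Effect size (slope magnitude):
- Model A: β₁ = 0.6905 → predicted blood pressure rises 0.6905 mmHg per additional year of age
- Model B: β₁ = 0.4231 → predicted blood pressure rises 0.4231 mmHg per additional year of age
- |0.6905| > |0.4231| → Model A shows the stronger marginal effect

Note: The two samples could reflect different populations, time periods, or measurement quality.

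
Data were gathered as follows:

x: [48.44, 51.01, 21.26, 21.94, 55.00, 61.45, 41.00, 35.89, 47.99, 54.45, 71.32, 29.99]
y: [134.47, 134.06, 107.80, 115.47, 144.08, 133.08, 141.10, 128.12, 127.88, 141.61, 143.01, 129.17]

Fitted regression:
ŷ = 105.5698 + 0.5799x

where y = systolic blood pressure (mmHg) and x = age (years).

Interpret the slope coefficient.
An increase of one year in age is associated with a 0.5799 mmHg increase in predicted blood pressure.

The slope coefficient β₁ = 0.5799 represents the marginal effect of age on blood pressure.

Interpretation:
- Age up by 1 year → predicted blood pressure increases by 0.5799 mmHg
- The effect is assumed constant over the observed range of x (linearity)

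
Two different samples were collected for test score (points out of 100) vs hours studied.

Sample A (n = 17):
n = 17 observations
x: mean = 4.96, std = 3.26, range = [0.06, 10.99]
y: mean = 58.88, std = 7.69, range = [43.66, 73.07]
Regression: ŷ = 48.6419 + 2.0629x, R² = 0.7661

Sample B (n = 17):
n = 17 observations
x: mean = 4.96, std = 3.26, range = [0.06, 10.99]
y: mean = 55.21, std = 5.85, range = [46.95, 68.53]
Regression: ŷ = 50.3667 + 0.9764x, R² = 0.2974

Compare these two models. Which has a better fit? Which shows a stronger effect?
Model A has the better fit (R² = 0.7661 vs 0.2974). Model A shows the stronger effect (|β₁| = 2.0629 vs 0.9764).

Model Comparison:

Goodness of fit (R²):
- Model A: R² = 0.7661 → 76.61% of variance in test score explained
- Model B: R² = 0.2974 → 29.74% of variance in test score explained
- 0.7661 > 0.2974 → Model A has the better fit

Strength of effect — compare |β₁|:
- Model A: β₁ = 2.0629 → predicted test score rises 2.0629 points per additional hour of study time
- Model B: β₁ = 0.9764 → predicted test score rises 0.9764 points per additional hour of study time
- |2.0629| > |0.9764| → Model A shows the stronger marginal effect

Notes:
- A steeper slope doesn't make a better model if the scatter around the line is large.
- R² measures how tightly points cluster around the line; β₁ measures how steep the line is — they answer different questions.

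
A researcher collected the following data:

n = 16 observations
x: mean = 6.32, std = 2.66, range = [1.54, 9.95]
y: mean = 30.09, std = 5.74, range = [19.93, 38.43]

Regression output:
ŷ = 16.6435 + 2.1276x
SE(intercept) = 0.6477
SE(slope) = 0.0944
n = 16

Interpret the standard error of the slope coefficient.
SE(slope) = 0.0944 measures the uncertainty in the estimated slope. The coefficient is estimated precisely (SE/|β̂₁| = 4.4%).

SE(β̂₁) = 0.0944 says: if we drew many samples of n = 16 from the same population and refit each time, the fitted slopes would scatter with a standard deviation of roughly 0.0944 around the true β₁.

Relative precision:
- SE / |β̂₁| = 0.0944 / 2.1276 = 4.4%
- Rule of thumb (under 20%: precise; 20% to under 50%: moderately precise; 50% or more: imprecise) → precise

Link to the t-test: t = β̂₁ / SE(β̂₁) = 2.1276 / 0.0944 = 22.5381, the statistic for H₀: β₁ = 0.

What drives SE(β̂₁): larger n (here n = 16) → smaller SE; more residual scatter → larger SE.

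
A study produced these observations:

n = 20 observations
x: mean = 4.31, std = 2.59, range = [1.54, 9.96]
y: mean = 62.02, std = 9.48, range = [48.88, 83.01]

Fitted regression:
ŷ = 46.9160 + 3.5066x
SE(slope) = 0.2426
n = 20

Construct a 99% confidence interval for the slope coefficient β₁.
The 99% CI for β₁ is (2.8083, 4.2049)

Confidence interval for the slope:

The 99% CI for β₁ is: β̂₁ ± t*(α/2, n-2) × SE(β̂₁)

Step 1: Find critical t-value
- Confidence level = 0.99
- Degrees of freedom = n - 2 = 20 - 2 = 18
- t*(α/2, 18) = 2.8784

Step 2: Calculate margin of error
Margin = 2.8784 × 0.2426 = 0.6983

Step 3: Construct interval
CI = 3.5066 ± 0.6983
CI = (2.8083, 4.2049)

Interpretation: intervals built this way capture the true β₁ in 99% of repeated samples; here the plausible range for the per-unit effect of x on y is 2.8083 to 4.2049.
Both endpoints are positive, so the data support a genuinely positive slope at this confidence level.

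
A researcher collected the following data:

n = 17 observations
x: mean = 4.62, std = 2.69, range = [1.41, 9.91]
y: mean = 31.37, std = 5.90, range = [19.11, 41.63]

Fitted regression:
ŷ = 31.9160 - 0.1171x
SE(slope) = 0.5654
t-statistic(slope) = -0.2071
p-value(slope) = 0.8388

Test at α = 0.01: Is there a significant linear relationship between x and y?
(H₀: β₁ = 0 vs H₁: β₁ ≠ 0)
Since p-value = 0.8388 ≥ α = 0.01, fail to reject H₀ — the slope is not significantly different from 0.

Hypothesis test for the slope coefficient:

H₀: β₁ = 0 (no linear relationship)
H₁: β₁ ≠ 0 (linear relationship exists)

Test statistic: t = β̂₁ / SE(β̂₁) = -0.1171 / 0.5654 = -0.2071

p = 0.8388: how often a slope estimate this far from 0 (in SE units) would arise by chance if β₁ were truly 0.

Decision rule: reject H₀ if p-value < α.
p-value = 0.8388 ≥ α = 0.01 → fail to reject H₀.

At α = 0.01 the data do not provide convincing evidence of a nonzero slope.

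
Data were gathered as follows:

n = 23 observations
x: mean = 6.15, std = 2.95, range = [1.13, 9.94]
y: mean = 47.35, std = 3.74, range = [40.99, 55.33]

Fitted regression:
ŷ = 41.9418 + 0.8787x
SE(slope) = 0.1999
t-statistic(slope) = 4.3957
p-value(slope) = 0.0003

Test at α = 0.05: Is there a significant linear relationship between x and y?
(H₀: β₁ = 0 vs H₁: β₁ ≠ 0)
p-value = 0.0003 < α = 0.05, so we reject H₀. The relationship is significant.

Hypothesis test for the slope coefficient:

H₀: β₁ = 0 (no linear relationship)
H₁: β₁ ≠ 0 (linear relationship exists)

Test statistic: t = β̂₁ / SE(β̂₁) = 0.8787 / 0.1999 = 4.3957

With df = 21, the two-sided p-value for |t| = 4.3957 is 0.0003.

Decision rule: reject H₀ if p-value < α.
p-value = 0.0003 < α = 0.05 → reject H₀.

There is sufficient evidence at the 5% significance level to conclude that a linear relationship exists between x and y.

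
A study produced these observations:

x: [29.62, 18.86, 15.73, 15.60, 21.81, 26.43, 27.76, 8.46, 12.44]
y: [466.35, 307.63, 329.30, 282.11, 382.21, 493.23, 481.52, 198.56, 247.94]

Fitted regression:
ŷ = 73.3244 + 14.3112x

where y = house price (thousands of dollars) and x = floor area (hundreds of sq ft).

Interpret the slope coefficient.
An increase of one hundred sq ft in floor area is associated with a 14.3112 thousand dollars increase in predicted house price.

The slope β₁ = 14.3112 gives the rate at which the fitted house price changes with floor area.

Interpretation:
- Floor area up by 1 hundred sq ft → predicted house price increases by 14.3112 thousand dollars
- The effect is assumed constant over the observed range of x (linearity)

The intercept β₀ = 73.3244 is the predicted house price when floor area = 0; since the smallest observed x is 8.46, this is an extrapolation and mainly anchors the line.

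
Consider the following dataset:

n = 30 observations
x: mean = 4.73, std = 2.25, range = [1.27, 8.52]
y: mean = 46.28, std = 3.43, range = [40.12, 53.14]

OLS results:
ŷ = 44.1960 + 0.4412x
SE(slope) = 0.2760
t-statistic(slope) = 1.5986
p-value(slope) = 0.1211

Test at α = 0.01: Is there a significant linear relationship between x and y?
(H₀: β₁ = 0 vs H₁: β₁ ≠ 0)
p-value = 0.1211 ≥ α = 0.01, so we fail to reject H₀. The relationship is not significant.

Hypothesis test for the slope coefficient:

H₀: β₁ = 0 (no linear relationship)
H₁: β₁ ≠ 0 (linear relationship exists)

Test statistic: t = β̂₁ / SE(β̂₁) = 0.4412 / 0.2760 = 1.5986

With df = 28, the two-sided p-value for |t| = 1.5986 is 0.1211.

Decision rule: reject H₀ if p-value < α.
p-value = 0.1211 ≥ α = 0.01 → fail to reject H₀.

Conclusion: the linear association between x and y is not significant at the 1% level.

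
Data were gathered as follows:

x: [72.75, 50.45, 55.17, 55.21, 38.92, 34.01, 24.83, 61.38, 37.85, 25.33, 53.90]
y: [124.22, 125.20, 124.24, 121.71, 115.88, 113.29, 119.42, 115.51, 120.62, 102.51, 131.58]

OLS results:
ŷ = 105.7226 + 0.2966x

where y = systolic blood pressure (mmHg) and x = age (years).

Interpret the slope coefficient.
An increase of one year in age is associated with a 0.2966 mmHg increase in predicted blood pressure.

The slope coefficient β₁ = 0.2966 represents the marginal effect of age on blood pressure.

Interpretation:
- Age up by 1 year → predicted blood pressure increases by 0.2966 mmHg
- The effect is assumed constant over the observed range of x (linearity)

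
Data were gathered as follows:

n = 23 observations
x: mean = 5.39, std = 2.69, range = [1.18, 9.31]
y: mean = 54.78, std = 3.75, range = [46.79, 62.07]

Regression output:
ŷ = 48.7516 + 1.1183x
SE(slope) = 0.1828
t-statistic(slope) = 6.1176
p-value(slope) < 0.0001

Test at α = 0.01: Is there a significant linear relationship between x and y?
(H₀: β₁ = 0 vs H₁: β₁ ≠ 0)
Reject H₀: p-value < 0.0001 < α = 0.01. The linear relationship is significant at the 1% level.

Hypothesis test for the slope coefficient:

H₀: β₁ = 0 (no linear relationship)
H₁: β₁ ≠ 0 (linear relationship exists)

Test statistic: t = β̂₁ / SE(β̂₁) = 1.1183 / 0.1828 = 6.1176

With df = 21, the two-sided p-value for |t| = 6.1176 is <0.0001.

Decision rule: reject H₀ if p-value < α.
p-value < 0.0001 < α = 0.01 → reject H₀.

There is sufficient evidence at the 1% significance level to conclude that a linear relationship exists between x and y.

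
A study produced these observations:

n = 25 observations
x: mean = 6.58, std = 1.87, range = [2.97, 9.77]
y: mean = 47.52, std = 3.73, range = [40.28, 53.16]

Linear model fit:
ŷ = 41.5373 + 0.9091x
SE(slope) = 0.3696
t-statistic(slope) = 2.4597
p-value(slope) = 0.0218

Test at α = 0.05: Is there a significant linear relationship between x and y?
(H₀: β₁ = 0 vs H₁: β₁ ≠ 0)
p-value = 0.0218 < α = 0.05, so we reject H₀. The relationship is significant.

Hypothesis test for the slope coefficient:

H₀: β₁ = 0 (no linear relationship)
H₁: β₁ ≠ 0 (linear relationship exists)

Test statistic: t = β̂₁ / SE(β̂₁) = 0.9091 / 0.3696 = 2.4597

The p-value (0.0218) is the probability, under H₀, of a t-statistic at least as extreme as |t| = 2.4597 (two-sided, df = n − 2 = 23).

Decision rule: reject H₀ if p-value < α.
p-value = 0.0218 < α = 0.05 → reject H₀.

Conclusion: the linear association between x and y is significant at the 5% level.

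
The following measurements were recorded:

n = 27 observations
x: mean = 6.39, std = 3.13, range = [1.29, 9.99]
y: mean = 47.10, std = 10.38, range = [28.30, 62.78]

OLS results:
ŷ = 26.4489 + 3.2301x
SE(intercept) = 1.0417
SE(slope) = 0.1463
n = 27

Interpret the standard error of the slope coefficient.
The slope 3.2301 is pinned down to within about ±0.1463 (one SE) by these data — relative uncertainty 4.5%, i.e. precise.

SE(β̂₁) = s / √Sxx, where s is the residual standard deviation and Sxx = Σ(x − x̄)². It is the yardstick for how far β̂₁ = 3.2301 could plausibly be from the true slope.

Relative precision:
- SE / |β̂₁| = 0.1463 / 3.2301 = 4.5%
- Rule of thumb (under 20%: precise; 20% to under 50%: moderately precise; 50% or more: imprecise) → precise

Link to interval estimation: a confidence interval for β₁ is β̂₁ ± t* × 0.1463, so SE sets the half-width per unit of t*.

What drives SE(β̂₁): larger n (here n = 27) → smaller SE; more residual scatter → larger SE; wider spread of x values → smaller SE.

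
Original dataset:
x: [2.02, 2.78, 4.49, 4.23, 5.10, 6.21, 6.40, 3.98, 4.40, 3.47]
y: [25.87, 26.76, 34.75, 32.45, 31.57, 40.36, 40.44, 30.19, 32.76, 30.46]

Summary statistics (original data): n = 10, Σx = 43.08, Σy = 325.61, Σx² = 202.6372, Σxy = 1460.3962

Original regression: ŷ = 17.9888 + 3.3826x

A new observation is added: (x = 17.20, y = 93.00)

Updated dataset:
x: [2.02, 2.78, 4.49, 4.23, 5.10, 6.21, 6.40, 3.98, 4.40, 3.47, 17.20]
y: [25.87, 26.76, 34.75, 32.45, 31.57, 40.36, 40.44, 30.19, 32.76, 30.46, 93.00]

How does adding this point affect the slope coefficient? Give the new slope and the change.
Adding the point moves β₁ from 3.3826 to 4.5557, i.e. it increases by 1.1731 (+34.7%).

The new point has HIGH LEVERAGE: x = 17.20 is far from the original mean x̄ = 43.08/10 ≈ 4.31 (original range [2.02, 6.40]).

Step 1: Update the sums with the new point (n goes from 10 to 11)
Σx  = 43.08 + 17.20 = 60.28
Σy  = 325.61 + 93.00 = 418.61
Σx² = 202.6372 + 17.20² = 202.6372 + 295.8400 = 498.4772
Σxy = 1460.3962 + 17.20×93.00 = 1460.3962 + 1599.6000 = 3059.9962

Step 2: Recompute the slope with b₁ = (nΣxy − ΣxΣy) / (nΣx² − (Σx)²)
Numerator   = 11×3059.9962 − 60.28×418.61 = 33659.9582 − 25233.8108 = 8426.1474
Denominator = 11×498.4772 − 60.28² = 5483.2492 − 3633.6784 = 1849.5708
b₁(new) = 8426.1474 / 1849.5708 = 4.5557

(Same formula on the original sums: (10×1460.3962 − 43.08×325.61) / (10×202.6372 − 43.08²) = 576.6832 / 170.4856 = 3.3826, matching the given fit.)

Step 3: Change in slope
Δβ₁ = 4.5557 − 3.3826 = +1.1731
Relative change = +1.1731 / 3.3826 × 100% = +34.7%
→ the slope increases when the point is added.

A high-leverage point only changes the slope if it is off the original line; here y = 93.00 is above the original trend, so the slope increases.
In practice: examine leverage (hᵢ) and Cook's distance rather than deleting it automatically; refit with and without it and report both if conclusions differ.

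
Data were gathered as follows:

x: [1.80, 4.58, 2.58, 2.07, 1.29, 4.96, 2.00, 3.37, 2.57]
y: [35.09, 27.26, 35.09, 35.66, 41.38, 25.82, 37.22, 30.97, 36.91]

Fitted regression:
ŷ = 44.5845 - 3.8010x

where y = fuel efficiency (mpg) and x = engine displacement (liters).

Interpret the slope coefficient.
On average, fuel efficiency is about 3.8010 mpg lower for every extra liter of engine displacement.

β₁ = -3.8010 is the change in predicted fuel efficiency (mpg) per additional liter of engine displacement.

Interpretation:
- Engine displacement up by 1 liter → predicted fuel efficiency decreases by 3.8010 mpg
- The effect is assumed constant over the observed range of x (linearity)

The intercept β₀ = 44.5845 is the predicted fuel efficiency when engine displacement = 0; since the smallest observed x is 1.29, this is an extrapolation and mainly anchors the line.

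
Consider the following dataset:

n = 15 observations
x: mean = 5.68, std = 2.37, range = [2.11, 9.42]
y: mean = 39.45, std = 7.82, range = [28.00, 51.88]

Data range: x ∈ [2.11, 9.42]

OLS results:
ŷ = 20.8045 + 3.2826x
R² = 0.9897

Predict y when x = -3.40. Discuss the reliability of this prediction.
ŷ = 9.6437 (extrapolation — x = -3.40 lies outside [2.11, 9.42], so reliability is low).

Prediction calculation:
ŷ = 20.8045 + 3.2826 × (-3.40)
ŷ = 9.6437

Reliability:
- Data range: x ∈ [2.11, 9.42]
- Prediction point: x = -3.40 is 5.51 units below the observed range → this is EXTRAPOLATION, not interpolation

Why that matters here:
- R² describes fit only over the sampled x values; it says nothing about behaviour beyond them
- Real relationships often flatten, saturate, or turn nonlinear at extremes

Report the number if required, but flag clearly that it is an extrapolation.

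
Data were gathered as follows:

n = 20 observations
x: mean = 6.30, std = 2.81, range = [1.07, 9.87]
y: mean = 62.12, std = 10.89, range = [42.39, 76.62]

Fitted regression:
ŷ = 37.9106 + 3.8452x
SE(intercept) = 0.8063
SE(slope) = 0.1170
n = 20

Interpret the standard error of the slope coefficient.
SE(slope) = 0.1170 measures the uncertainty in the estimated slope. The coefficient is estimated precisely (SE/|β̂₁| = 3.0%).

SE(β̂₁) = 0.1170 says: if we drew many samples of n = 20 from the same population and refit each time, the fitted slopes would scatter with a standard deviation of roughly 0.1170 around the true β₁.

Relative precision:
- SE / |β̂₁| = 0.1170 / 3.8452 = 3.0%
- Rule of thumb (under 20%: precise; 20% to under 50%: moderately precise; 50% or more: imprecise) → precise

Rough 95% range (±2 SE): 3.8452 ± 0.2340 → (3.6112, 4.0792).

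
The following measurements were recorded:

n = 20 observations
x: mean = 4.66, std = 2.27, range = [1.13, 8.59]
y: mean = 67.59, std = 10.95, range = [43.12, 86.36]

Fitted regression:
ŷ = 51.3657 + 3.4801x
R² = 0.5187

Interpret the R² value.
R² = 0.5187 means 51.87% of the variation in y is explained by the linear relationship with x. This indicates a moderate fit.

The coefficient of determination R² is the fraction of the total variation in y that the fitted line accounts for.

Here R² = 0.5187:
- Explained: 51.87% of the variation in y
- Unexplained (residual): 100% − 51.87% = 48.13%
- Rule of thumb (below 0.3 weak; 0.3 to below 0.7 moderate; 0.7 and above strong) → moderate

Note: R² never decreases when predictors are added, so it should not be used alone to compare models of different size.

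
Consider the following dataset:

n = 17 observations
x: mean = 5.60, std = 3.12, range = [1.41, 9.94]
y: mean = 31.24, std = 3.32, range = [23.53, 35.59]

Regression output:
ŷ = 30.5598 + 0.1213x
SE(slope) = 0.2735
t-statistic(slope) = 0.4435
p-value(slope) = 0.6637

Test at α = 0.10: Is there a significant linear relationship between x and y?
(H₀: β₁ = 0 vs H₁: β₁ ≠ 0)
p-value = 0.6637 ≥ α = 0.10, so we fail to reject H₀. The relationship is not significant.

Hypothesis test for the slope coefficient:

H₀: β₁ = 0 (no linear relationship)
H₁: β₁ ≠ 0 (linear relationship exists)

Test statistic: t = β̂₁ / SE(β̂₁) = 0.1213 / 0.2735 = 0.4435

With df = 15, the two-sided p-value for |t| = 0.4435 is 0.6637.

Decision rule: reject H₀ if p-value < α.
p-value = 0.6637 ≥ α = 0.10 → fail to reject H₀.

At α = 0.10 the data do not provide convincing evidence of a nonzero slope.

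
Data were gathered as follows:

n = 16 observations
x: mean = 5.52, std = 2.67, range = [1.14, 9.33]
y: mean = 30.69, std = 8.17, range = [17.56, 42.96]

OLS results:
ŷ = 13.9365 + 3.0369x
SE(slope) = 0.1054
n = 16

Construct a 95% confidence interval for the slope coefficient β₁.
The 95% CI for β₁ is (2.8108, 3.2630)

Confidence interval for the slope:

The 95% CI for β₁ is: β̂₁ ± t*(α/2, n-2) × SE(β̂₁)

Step 1: Find critical t-value
- Confidence level = 0.95
- Degrees of freedom = n - 2 = 16 - 2 = 14
- t*(α/2, 14) = 2.1448

Step 2: Calculate margin of error
Margin = 2.1448 × 0.1054 = 0.2261

Step 3: Construct interval
CI = 3.0369 ± 0.2261
CI = (2.8108, 3.2630)

Interpretation: intervals built this way capture the true β₁ in 95% of repeated samples; here the plausible range for the per-unit effect of x on y is 2.8108 to 3.2630.
The interval does not include 0, suggesting a significant linear relationship.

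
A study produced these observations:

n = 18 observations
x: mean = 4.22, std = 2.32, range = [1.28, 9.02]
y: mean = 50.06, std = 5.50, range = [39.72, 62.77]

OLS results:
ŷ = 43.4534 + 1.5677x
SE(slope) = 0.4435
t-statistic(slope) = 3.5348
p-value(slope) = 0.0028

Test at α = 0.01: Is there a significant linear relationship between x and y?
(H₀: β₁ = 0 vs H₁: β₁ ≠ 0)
Since p-value = 0.0028 < α = 0.01, reject H₀ — the slope is significantly different from 0.

Hypothesis test for the slope coefficient:

H₀: β₁ = 0 (no linear relationship)
H₁: β₁ ≠ 0 (linear relationship exists)

Test statistic: t = β̂₁ / SE(β̂₁) = 1.5677 / 0.4435 = 3.5348

p = 0.0028: how often a slope estimate this far from 0 (in SE units) would arise by chance if β₁ were truly 0.

Decision rule: reject H₀ if p-value < α.
p-value = 0.0028 < α = 0.01 → reject H₀.

Conclusion: the linear association between x and y is significant at the 1% level.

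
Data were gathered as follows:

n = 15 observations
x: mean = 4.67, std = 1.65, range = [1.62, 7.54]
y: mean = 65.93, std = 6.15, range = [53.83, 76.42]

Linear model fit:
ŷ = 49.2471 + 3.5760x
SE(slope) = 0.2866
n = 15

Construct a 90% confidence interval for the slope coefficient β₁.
The 90% CI for β₁ is (3.0685, 4.0835)

Confidence interval for the slope:

The 90% CI for β₁ is: β̂₁ ± t*(α/2, n-2) × SE(β̂₁)

Step 1: Find critical t-value
- Confidence level = 0.9
- Degrees of freedom = n - 2 = 15 - 2 = 13
- t*(α/2, 13) = 1.7709

Step 2: Calculate margin of error
Margin = 1.7709 × 0.2866 = 0.5075

Step 3: Construct interval
CI = 3.5760 ± 0.5075
CI = (3.0685, 4.0835)

Interpretation: intervals built this way capture the true β₁ in 90% of repeated samples; here the plausible range for the per-unit effect of x on y is 3.0685 to 4.0835.
Both endpoints are positive, so the data support a genuinely positive slope at this confidence level.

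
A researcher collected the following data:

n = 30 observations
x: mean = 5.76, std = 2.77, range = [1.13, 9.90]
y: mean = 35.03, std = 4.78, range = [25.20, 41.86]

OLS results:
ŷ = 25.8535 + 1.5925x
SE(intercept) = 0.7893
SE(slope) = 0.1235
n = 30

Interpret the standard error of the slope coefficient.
SE(β̂₁) = 0.1235 is the estimated standard deviation of the slope estimate across repeated samples; relative to β̂₁ = 1.5925 that is 7.8%, a precise estimate.

SE(β̂₁) = s / √Sxx, where s is the residual standard deviation and Sxx = Σ(x − x̄)². It is the yardstick for how far β̂₁ = 1.5925 could plausibly be from the true slope.

Relative precision:
- SE / |β̂₁| = 0.1235 / 1.5925 = 7.8%
- Rule of thumb (under 20%: precise; 20% to under 50%: moderately precise; 50% or more: imprecise) → precise

Link to interval estimation: a confidence interval for β₁ is β̂₁ ± t* × 0.1235, so SE sets the half-width per unit of t*.

What drives SE(β̂₁): more residual scatter → larger SE; larger n (here n = 30) → smaller SE; wider spread of x values → smaller SE.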